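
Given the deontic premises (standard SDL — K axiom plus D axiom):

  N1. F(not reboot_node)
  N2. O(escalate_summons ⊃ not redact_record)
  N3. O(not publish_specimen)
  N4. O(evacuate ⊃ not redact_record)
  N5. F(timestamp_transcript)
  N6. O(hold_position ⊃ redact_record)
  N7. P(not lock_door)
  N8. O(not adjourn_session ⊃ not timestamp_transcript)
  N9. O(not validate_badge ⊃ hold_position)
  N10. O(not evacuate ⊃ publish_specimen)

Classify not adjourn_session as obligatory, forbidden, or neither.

Neither

Premise 8 is O(not adjourn_session ⊃ not timestamp_transcript); even if O(not timestamp_transcript) held, inferring O(not adjourn_session) would be affirming the consequent — invalid.
No premise or chain of K-axiom applications forces O(not adjourn_session), and none forces O(adjourn_session). So not adjourn_session is neither obligatory nor forbidden under these norms.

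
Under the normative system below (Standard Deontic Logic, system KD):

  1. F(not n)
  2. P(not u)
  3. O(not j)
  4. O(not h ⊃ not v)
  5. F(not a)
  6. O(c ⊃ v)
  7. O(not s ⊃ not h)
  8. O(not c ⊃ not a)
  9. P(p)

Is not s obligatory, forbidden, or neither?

Premise 5 is F(not a), i.e. O(a).
The contrapositive of premise 8 (O(not c ⊃ not a)) is O(a ⊃ c), and O(a) is already established, so O(c).
From O(c) and premise 6, O(c ⊃ v), we obtain O(v).
Premise 4 is O(not h ⊃ not v); contrapositively O(v ⊃ h). Since O(v) holds, K gives O(h).
Premise 7 is O(not s ⊃ not h); contrapositively O(h ⊃ s). Since O(h) holds, K gives O(s).
Premises 1, 2, 3, 9 do not contribute to this derivation.
Thus O(s), which is F(not s): not s is forbidden.

Forbidden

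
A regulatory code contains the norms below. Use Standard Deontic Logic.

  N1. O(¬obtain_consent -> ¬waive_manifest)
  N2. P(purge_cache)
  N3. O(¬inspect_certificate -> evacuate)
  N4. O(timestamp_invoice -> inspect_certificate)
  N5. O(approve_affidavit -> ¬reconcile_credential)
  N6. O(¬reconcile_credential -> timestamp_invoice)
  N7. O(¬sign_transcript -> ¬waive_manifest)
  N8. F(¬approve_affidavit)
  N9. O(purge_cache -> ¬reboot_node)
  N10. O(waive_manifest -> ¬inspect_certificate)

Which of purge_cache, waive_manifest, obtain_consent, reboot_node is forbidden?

waive_manifest

Premise 8 is F(¬approve_affidavit), i.e. O(approve_affidavit).
With premise 5, O(approve_affidavit -> ¬reconcile_credential), the K-axiom yields O(¬reconcile_credential).
Premise 6 is O(¬reconcile_credential -> timestamp_invoice); since O(¬reconcile_credential), deontic closure gives O(timestamp_invoice).
With premise 4, O(timestamp_invoice -> inspect_certificate), the K-axiom yields O(inspect_certificate).
Premise 10, O(waive_manifest -> ¬inspect_certificate), contraposes to O(inspect_certificate -> ¬waive_manifest); with O(inspect_certificate) we get O(¬waive_manifest).
So O(¬waive_manifest) holds, i.e. waive_manifest is forbidden. None of the other listed options is forbidden under the premises.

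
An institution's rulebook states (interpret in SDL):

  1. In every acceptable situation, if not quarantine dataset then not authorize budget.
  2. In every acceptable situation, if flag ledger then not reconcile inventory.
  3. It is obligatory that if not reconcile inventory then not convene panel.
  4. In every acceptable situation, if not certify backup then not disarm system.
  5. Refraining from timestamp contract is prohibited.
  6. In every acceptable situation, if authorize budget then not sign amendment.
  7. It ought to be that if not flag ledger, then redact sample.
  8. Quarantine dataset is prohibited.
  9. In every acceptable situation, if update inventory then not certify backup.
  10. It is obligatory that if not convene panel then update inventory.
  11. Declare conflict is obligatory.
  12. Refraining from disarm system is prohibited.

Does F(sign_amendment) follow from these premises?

Premise 6 is O(authorize_budget → ¬sign_amendment), but O(authorize_budget) is not derivable from the premises, so it does not yield O(¬sign_amendment).
No other premise forces O(¬sign_amendment). An ideal world satisfying every premise can still have sign_amendment true, so F(sign_amendment) is not derivable.

No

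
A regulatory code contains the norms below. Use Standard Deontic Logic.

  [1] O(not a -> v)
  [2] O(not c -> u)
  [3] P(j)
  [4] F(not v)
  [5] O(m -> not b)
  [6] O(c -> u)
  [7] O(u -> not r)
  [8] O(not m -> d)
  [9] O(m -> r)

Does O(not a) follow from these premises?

No

Premise 1 is O(not a -> v); even if O(v) held, inferring O(not a) would be affirming the consequent — invalid.
No other premise forces O(not a). An ideal world satisfying every premise can still have not a false, so O(not a) is not derivable.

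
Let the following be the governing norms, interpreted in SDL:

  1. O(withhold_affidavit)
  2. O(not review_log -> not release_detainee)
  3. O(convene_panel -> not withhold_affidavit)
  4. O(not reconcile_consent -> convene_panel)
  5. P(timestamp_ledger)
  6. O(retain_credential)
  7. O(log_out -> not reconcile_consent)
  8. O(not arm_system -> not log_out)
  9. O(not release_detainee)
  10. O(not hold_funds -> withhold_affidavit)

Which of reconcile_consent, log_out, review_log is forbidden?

Premise 1 gives O(withhold_affidavit).
Premise 3 is O(convene_panel -> not withhold_affidavit); contrapositively O(withhold_affidavit -> not convene_panel). Since O(withhold_affidavit) holds, K gives O(not convene_panel).
Premise 4 is O(not reconcile_consent -> convene_panel); contrapositively O(not convene_panel -> reconcile_consent). Since O(not convene_panel) holds, K gives O(reconcile_consent).
The contrapositive of premise 7 (O(log_out -> not reconcile_consent)) is O(reconcile_consent -> not log_out), and O(reconcile_consent) is already established, so O(not log_out).
So O(not log_out) holds, i.e. log_out is forbidden. None of the other listed options is forbidden under the premises.

log_out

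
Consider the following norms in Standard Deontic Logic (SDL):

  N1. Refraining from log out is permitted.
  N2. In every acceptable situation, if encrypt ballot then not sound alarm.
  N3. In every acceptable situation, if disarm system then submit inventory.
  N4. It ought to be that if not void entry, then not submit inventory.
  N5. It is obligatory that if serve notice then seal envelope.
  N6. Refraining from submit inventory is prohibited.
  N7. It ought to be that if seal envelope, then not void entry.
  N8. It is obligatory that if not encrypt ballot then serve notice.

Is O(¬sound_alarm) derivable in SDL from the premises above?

Yes

F(¬submit_inventory) at premise 6 means O(submit_inventory).
Premise 4, O(¬void_entry → ¬submit_inventory), contraposes to O(submit_inventory → void_entry); with O(submit_inventory) we get O(void_entry).
Premise 7, O(seal_envelope → ¬void_entry), contraposes to O(void_entry → ¬seal_envelope); with O(void_entry) we get O(¬seal_envelope).
Premise 5, O(serve_notice → seal_envelope), contraposes to O(¬seal_envelope → ¬serve_notice); with O(¬seal_envelope) we get O(¬serve_notice).
Premise 8 is O(¬encrypt_ballot → serve_notice); contrapositively O(¬serve_notice → encrypt_ballot). Since O(¬serve_notice) holds, K gives O(encrypt_ballot).
Applying K to premise 2 (O(encrypt_ballot → ¬sound_alarm)) and O(encrypt_ballot) yields O(¬sound_alarm).
Premises 1, 3 do not contribute to this derivation.
So O(¬sound_alarm) follows.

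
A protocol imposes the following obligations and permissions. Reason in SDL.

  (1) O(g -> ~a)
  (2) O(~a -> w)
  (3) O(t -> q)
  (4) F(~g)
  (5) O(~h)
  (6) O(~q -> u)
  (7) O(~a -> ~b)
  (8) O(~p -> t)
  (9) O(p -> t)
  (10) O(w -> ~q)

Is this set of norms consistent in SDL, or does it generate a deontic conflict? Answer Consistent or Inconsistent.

By case analysis on p: premise 9 gives O(p -> t) and premise 8 gives O(~p -> t), so O(t) either way.
From O(t) and premise 3, O(t -> q), we obtain O(q).
The contrapositive of premise 10 (O(w -> ~q)) is O(q -> ~w), and O(q) is already established, so O(~w).
The contrapositive of premise 2 (O(~a -> w)) is O(~w -> a), and O(~w) is already established, so O(a).
Premise 1 is O(g -> ~a); contrapositively O(a -> ~g). Since O(a) holds, K gives O(~g).
But premise 4, F(~g), means O(g).
We now have both O(~g) and O(g) — g is simultaneously obligatory and forbidden, violating the D-axiom.

Inconsistent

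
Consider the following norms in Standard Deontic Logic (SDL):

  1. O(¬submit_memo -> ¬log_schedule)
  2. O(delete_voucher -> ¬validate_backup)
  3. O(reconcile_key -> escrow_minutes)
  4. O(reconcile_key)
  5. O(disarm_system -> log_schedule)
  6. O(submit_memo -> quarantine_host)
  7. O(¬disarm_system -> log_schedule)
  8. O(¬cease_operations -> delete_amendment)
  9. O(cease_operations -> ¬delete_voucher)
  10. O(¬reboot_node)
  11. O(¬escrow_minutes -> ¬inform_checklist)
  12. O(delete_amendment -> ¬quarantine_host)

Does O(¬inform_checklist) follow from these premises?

Premise 11 is O(¬escrow_minutes -> ¬inform_checklist), but O(¬escrow_minutes) is not derivable from the premises, so it does not yield O(¬inform_checklist).
No other premise forces O(¬inform_checklist). An ideal world satisfying every premise can still have ¬inform_checklist false, so O(¬inform_checklist) is not derivable.

No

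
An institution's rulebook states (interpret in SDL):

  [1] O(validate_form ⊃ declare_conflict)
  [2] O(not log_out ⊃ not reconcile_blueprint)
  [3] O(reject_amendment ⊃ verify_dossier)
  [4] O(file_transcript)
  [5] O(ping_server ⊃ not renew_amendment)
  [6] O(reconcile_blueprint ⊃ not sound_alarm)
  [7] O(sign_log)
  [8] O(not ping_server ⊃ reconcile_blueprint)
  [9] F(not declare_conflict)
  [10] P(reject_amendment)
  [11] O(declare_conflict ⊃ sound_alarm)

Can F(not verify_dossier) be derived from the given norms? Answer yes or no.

No

Premise 3 is O(reject_amendment ⊃ verify_dossier), but O(reject_amendment) is not derivable from the premises (the permission P(reject_amendment) asserts only not O(not reject_amendment), not O(reject_amendment)), so it does not yield O(verify_dossier).
No other premise forces O(verify_dossier). An ideal world satisfying every premise can still have not verify_dossier true, so F(not verify_dossier) is not derivable.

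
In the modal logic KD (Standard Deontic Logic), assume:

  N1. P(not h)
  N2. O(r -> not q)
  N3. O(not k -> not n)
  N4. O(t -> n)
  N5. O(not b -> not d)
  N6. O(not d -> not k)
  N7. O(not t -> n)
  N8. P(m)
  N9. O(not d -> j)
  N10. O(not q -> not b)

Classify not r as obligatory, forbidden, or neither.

Obligatory

By case analysis on t: premise 4 gives O(t -> n) and premise 7 gives O(not t -> n), so O(n) either way.
Premise 3, O(not k -> not n), contraposes to O(n -> k); with O(n) we get O(k).
The contrapositive of premise 6 (O(not d -> not k)) is O(k -> d), and O(k) is already established, so O(d).
The contrapositive of premise 5 (O(not b -> not d)) is O(d -> b), and O(d) is already established, so O(b).
Premise 10 is O(not q -> not b); contrapositively O(b -> q). Since O(b) holds, K gives O(q).
Premise 2, O(r -> not q), contraposes to O(q -> not r); with O(q) we get O(not r).
Premises 1, 8, 9 do not contribute to this derivation.
Hence not r is obligatory.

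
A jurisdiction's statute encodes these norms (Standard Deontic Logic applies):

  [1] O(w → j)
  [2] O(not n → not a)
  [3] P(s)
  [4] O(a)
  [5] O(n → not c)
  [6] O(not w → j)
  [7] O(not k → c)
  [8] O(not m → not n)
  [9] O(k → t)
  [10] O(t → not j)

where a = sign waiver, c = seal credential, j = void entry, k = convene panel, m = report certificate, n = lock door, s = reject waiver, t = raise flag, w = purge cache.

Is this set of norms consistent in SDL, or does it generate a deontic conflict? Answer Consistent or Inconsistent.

Premises 6 and 1 are O(not w → j) and O(w → j); every ideal world satisfies not w or w, so in either case j holds — hence O(j).
Premise 10 is O(t → not j); contrapositively O(j → not t). Since O(j) holds, K gives O(not t).
Premise 9 is O(k → t); contrapositively O(not t → not k). Since O(not t) holds, K gives O(not k).
With premise 7, O(not k → c), the K-axiom yields O(c).
Premise 5, O(n → not c), contraposes to O(c → not n); with O(c) we get O(not n).
From O(not n) and premise 2, O(not n → not a), we obtain O(not a).
Yet premise 4 states O(a).
We now have both O(not a) and O(a) — a is simultaneously obligatory and forbidden, violating the D-axiom.

Inconsistent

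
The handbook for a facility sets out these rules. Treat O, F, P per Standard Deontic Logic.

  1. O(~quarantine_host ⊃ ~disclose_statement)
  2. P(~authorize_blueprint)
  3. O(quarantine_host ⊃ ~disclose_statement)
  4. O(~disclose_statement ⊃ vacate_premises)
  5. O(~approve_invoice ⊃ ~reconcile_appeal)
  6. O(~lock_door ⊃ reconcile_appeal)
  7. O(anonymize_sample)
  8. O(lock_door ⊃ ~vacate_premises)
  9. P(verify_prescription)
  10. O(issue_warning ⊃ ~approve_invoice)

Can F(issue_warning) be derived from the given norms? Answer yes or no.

Yes

Premises 1 and 3 are O(~quarantine_host ⊃ ~disclose_statement) and O(quarantine_host ⊃ ~disclose_statement); every ideal world satisfies ~quarantine_host or quarantine_host, so in either case ~disclose_statement holds — hence O(~disclose_statement).
From O(~disclose_statement) and premise 4, O(~disclose_statement ⊃ vacate_premises), we obtain O(vacate_premises).
The contrapositive of premise 8 (O(lock_door ⊃ ~vacate_premises)) is O(vacate_premises ⊃ ~lock_door), and O(vacate_premises) is already established, so O(~lock_door).
With premise 6, O(~lock_door ⊃ reconcile_appeal), the K-axiom yields O(reconcile_appeal).
The contrapositive of premise 5 (O(~approve_invoice ⊃ ~reconcile_appeal)) is O(reconcile_appeal ⊃ approve_invoice), and O(reconcile_appeal) is already established, so O(approve_invoice).
Premise 10 is O(issue_warning ⊃ ~approve_invoice); contrapositively O(approve_invoice ⊃ ~issue_warning). Since O(approve_invoice) holds, K gives O(~issue_warning).
Premises 2, 7, 9 do not contribute to this derivation.
So O(~issue_warning) holds, i.e. F(issue_warning). The claim follows.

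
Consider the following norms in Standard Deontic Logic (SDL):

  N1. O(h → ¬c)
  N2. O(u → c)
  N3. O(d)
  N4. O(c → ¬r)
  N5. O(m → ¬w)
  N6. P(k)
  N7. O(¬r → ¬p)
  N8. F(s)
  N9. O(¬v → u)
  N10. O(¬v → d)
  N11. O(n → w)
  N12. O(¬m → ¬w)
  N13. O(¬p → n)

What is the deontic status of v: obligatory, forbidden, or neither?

Obligatory

Premises 12 and 5 cover both cases: O(¬m → ¬w) and O(m → ¬w). Since ¬m ∨ m is a tautology, O(¬w) follows.
Premise 11 is O(n → w); contrapositively O(¬w → ¬n). Since O(¬w) holds, K gives O(¬n).
The contrapositive of premise 13 (O(¬p → n)) is O(¬n → p), and O(¬n) is already established, so O(p).
Premise 7 is O(¬r → ¬p); contrapositively O(p → r). Since O(p) holds, K gives O(r).
Premise 4, O(c → ¬r), contraposes to O(r → ¬c); with O(r) we get O(¬c).
The contrapositive of premise 2 (O(u → c)) is O(¬c → ¬u), and O(¬c) is already established, so O(¬u).
Premise 9 is O(¬v → u); contrapositively O(¬u → v). Since O(¬u) holds, K gives O(v).
Premises 1, 3, 6, 8, 10 do not contribute to this derivation.
Hence v is obligatory.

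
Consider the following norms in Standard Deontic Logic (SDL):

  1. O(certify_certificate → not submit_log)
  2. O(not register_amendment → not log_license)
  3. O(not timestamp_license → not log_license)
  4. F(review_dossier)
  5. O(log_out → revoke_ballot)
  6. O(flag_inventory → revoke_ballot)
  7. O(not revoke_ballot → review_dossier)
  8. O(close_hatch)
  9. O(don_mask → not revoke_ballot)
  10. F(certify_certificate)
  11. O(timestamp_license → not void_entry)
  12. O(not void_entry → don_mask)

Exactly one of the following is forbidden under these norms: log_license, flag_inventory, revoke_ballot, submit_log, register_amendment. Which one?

F(review_dossier) at premise 4 means O(not review_dossier).
Premise 7, O(not revoke_ballot → review_dossier), contraposes to O(not review_dossier → revoke_ballot); with O(not review_dossier) we get O(revoke_ballot).
Premise 9, O(don_mask → not revoke_ballot), contraposes to O(revoke_ballot → not don_mask); with O(revoke_ballot) we get O(not don_mask).
Premise 12, O(not void_entry → don_mask), contraposes to O(not don_mask → void_entry); with O(not don_mask) we get O(void_entry).
Premise 11, O(timestamp_license → not void_entry), contraposes to O(void_entry → not timestamp_license); with O(void_entry) we get O(not timestamp_license).
Premise 3 is O(not timestamp_license → not log_license); since O(not timestamp_license), deontic closure gives O(not log_license).
So O(not log_license) holds, i.e. log_license is forbidden. None of the other listed options is forbidden under the premises.

log_license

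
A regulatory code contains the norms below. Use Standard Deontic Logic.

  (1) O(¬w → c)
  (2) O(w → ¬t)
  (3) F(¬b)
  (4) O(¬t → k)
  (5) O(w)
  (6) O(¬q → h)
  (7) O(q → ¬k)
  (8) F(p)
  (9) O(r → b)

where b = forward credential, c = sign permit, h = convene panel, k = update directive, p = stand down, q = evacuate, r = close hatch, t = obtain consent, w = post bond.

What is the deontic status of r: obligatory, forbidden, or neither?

Neither

Premise 9 is O(r → b); even if O(b) held, inferring O(r) would be affirming the consequent — invalid.
No premise or chain of K-axiom applications forces O(r), and none forces O(¬r). So r is neither obligatory nor forbidden under these norms.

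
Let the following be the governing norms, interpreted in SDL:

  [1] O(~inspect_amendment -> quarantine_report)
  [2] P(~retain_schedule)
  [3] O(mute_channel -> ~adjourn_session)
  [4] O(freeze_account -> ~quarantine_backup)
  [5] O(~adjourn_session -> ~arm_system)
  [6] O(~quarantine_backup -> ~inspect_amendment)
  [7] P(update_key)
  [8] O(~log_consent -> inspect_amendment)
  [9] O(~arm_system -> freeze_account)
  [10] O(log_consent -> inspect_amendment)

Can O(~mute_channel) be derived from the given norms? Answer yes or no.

Premises 10 and 8 are O(log_consent -> inspect_amendment) and O(~log_consent -> inspect_amendment); every ideal world satisfies log_consent or ~log_consent, so in either case inspect_amendment holds — hence O(inspect_amendment).
Premise 6, O(~quarantine_backup -> ~inspect_amendment), contraposes to O(inspect_amendment -> quarantine_backup); with O(inspect_amendment) we get O(quarantine_backup).
Premise 4, O(freeze_account -> ~quarantine_backup), contraposes to O(quarantine_backup -> ~freeze_account); with O(quarantine_backup) we get O(~freeze_account).
The contrapositive of premise 9 (O(~arm_system -> freeze_account)) is O(~freeze_account -> arm_system), and O(~freeze_account) is already established, so O(arm_system).
Premise 5, O(~adjourn_session -> ~arm_system), contraposes to O(arm_system -> adjourn_session); with O(arm_system) we get O(adjourn_session).
Premise 3 is O(mute_channel -> ~adjourn_session); contrapositively O(adjourn_session -> ~mute_channel). Since O(adjourn_session) holds, K gives O(~mute_channel).
Premises 1, 2, 7 do not contribute to this derivation.
So O(~mute_channel) follows.

Yes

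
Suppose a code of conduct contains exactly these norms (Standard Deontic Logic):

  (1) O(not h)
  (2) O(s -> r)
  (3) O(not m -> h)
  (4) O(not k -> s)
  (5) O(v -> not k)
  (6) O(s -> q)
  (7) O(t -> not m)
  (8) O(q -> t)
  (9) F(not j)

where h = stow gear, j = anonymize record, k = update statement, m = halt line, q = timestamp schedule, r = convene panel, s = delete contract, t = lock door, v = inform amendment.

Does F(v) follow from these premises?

From premise 1 we have O(not h).
Premise 3 is O(not m -> h); contrapositively O(not h -> m). Since O(not h) holds, K gives O(m).
The contrapositive of premise 7 (O(t -> not m)) is O(m -> not t), and O(m) is already established, so O(not t).
Premise 8, O(q -> t), contraposes to O(not t -> not q); with O(not t) we get O(not q).
Premise 6 is O(s -> q); contrapositively O(not q -> not s). Since O(not q) holds, K gives O(not s).
The contrapositive of premise 4 (O(not k -> s)) is O(not s -> k), and O(not s) is already established, so O(k).
The contrapositive of premise 5 (O(v -> not k)) is O(k -> not v), and O(k) is already established, so O(not v).
Premises 2, 9 do not contribute to this derivation.
So O(not v) holds, i.e. F(v). The claim follows.

Yes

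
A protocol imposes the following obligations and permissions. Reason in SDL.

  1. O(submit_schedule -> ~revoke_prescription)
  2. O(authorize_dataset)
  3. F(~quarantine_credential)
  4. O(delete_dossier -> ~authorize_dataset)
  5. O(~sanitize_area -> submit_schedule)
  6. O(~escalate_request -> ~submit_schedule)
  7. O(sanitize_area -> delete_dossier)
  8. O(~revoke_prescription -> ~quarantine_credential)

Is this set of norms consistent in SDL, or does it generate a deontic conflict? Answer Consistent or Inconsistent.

Inconsistent

Premise 3 is F(~quarantine_credential), i.e. O(quarantine_credential).
The contrapositive of premise 8 (O(~revoke_prescription -> ~quarantine_credential)) is O(quarantine_credential -> revoke_prescription), and O(quarantine_credential) is already established, so O(revoke_prescription).
The contrapositive of premise 1 (O(submit_schedule -> ~revoke_prescription)) is O(revoke_prescription -> ~submit_schedule), and O(revoke_prescription) is already established, so O(~submit_schedule).
The contrapositive of premise 5 (O(~sanitize_area -> submit_schedule)) is O(~submit_schedule -> sanitize_area), and O(~submit_schedule) is already established, so O(sanitize_area).
With premise 7, O(sanitize_area -> delete_dossier), the K-axiom yields O(delete_dossier).
From O(delete_dossier) and premise 4, O(delete_dossier -> ~authorize_dataset), we obtain O(~authorize_dataset).
However, premise 2 gives O(authorize_dataset).
We now have both O(~authorize_dataset) and O(authorize_dataset) — authorize_dataset is simultaneously obligatory and forbidden, violating the D-axiom.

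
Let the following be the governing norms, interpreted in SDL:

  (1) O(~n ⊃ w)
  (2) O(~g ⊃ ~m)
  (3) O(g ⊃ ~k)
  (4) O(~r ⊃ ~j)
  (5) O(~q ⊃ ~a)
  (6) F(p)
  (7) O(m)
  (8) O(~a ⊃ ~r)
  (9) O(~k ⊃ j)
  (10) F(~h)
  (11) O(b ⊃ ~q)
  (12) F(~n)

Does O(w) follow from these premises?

No

Premise 1 is O(~n ⊃ w), but O(~n) is not derivable from the premises, so it does not yield O(w).
No other premise forces O(w). An ideal world satisfying every premise can still have w false, so O(w) is not derivable.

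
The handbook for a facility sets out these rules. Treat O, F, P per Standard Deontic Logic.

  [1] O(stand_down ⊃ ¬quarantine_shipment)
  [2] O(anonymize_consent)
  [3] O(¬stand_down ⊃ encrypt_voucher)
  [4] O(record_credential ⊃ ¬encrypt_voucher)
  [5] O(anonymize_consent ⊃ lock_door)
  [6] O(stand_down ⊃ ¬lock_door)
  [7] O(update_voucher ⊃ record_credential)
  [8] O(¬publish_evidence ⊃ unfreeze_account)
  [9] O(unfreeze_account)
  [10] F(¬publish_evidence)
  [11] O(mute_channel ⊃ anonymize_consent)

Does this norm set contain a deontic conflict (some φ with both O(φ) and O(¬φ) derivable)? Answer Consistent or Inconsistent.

Premise 8 is O(¬publish_evidence ⊃ unfreeze_account); even if O(unfreeze_account) held, inferring O(¬publish_evidence) would be affirming the consequent — invalid.
So O(¬publish_evidence) is not derivable, and the apparent clash with O(publish_evidence) does not arise.
A world satisfying every obligation exists (e.g. anonymize_consent=true, encrypt_voucher=true, lock_door=true, mute_channel=false, publish_evidence=true, quarantine_shipment=false, record_credential=false, stand_down=false, unfreeze_account=true, update_voucher=false); no atom is both obligatory and forbidden, so the set is consistent.

Consistent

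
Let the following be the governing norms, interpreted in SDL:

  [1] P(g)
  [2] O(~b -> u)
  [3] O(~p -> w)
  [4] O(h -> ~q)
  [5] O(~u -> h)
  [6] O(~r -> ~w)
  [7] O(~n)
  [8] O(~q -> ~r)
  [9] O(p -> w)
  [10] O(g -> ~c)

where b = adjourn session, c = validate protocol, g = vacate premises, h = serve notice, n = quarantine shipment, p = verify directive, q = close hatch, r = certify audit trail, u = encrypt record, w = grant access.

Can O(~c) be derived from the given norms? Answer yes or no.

Premise 10 is O(g -> ~c), but O(g) is not derivable from the premises (the permission P(g) asserts only ~O(~g), not O(g)), so it does not yield O(~c).
No other premise forces O(~c). An ideal world satisfying every premise can still have ~c false, so O(~c) is not derivable.

No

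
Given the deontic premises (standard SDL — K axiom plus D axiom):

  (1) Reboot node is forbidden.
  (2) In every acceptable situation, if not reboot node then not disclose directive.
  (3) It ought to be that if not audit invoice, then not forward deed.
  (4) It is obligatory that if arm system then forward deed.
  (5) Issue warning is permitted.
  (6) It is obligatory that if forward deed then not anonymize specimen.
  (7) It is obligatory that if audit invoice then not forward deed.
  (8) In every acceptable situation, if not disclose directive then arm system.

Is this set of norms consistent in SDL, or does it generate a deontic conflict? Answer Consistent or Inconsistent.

By case analysis on ¬audit_invoice: premise 3 gives O(¬audit_invoice → ¬forward_deed) and premise 7 gives O(audit_invoice → ¬forward_deed), so O(¬forward_deed) either way.
Premise 4, O(arm_system → forward_deed), contraposes to O(¬forward_deed → ¬arm_system); with O(¬forward_deed) we get O(¬arm_system).
Premise 8, O(¬disclose_directive → arm_system), contraposes to O(¬arm_system → disclose_directive); with O(¬arm_system) we get O(disclose_directive).
The contrapositive of premise 2 (O(¬reboot_node → ¬disclose_directive)) is O(disclose_directive → reboot_node), and O(disclose_directive) is already established, so O(reboot_node).
However, F(reboot_node) at premise 1 amounts to O(¬reboot_node).
We now have both O(reboot_node) and O(¬reboot_node) — reboot_node is simultaneously obligatory and forbidden, violating the D-axiom.

Inconsistent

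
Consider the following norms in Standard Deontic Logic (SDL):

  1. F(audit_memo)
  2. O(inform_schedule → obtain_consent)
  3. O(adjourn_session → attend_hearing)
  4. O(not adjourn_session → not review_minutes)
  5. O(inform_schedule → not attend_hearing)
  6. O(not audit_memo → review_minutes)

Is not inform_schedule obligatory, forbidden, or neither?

F(audit_memo) at premise 1 means O(not audit_memo).
With premise 6, O(not audit_memo → review_minutes), the K-axiom yields O(review_minutes).
Premise 4 is O(not adjourn_session → not review_minutes); contrapositively O(review_minutes → adjourn_session). Since O(review_minutes) holds, K gives O(adjourn_session).
With premise 3, O(adjourn_session → attend_hearing), the K-axiom yields O(attend_hearing).
The contrapositive of premise 5 (O(inform_schedule → not attend_hearing)) is O(attend_hearing → not inform_schedule), and O(attend_hearing) is already established, so O(not inform_schedule).
Premise 2 does not contribute to this derivation.
Hence not inform_schedule is obligatory.

Obligatory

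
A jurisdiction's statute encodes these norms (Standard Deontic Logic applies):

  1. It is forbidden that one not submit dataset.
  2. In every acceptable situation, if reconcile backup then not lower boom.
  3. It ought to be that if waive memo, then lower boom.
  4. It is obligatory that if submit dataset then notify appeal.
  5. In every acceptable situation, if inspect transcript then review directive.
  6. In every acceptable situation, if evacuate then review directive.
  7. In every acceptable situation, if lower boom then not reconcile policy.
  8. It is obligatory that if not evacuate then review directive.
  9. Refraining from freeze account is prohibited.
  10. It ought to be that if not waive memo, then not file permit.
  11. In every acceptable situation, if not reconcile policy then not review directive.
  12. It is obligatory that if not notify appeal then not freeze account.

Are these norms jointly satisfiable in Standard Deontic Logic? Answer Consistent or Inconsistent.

Premise 12 is O(¬notify_appeal → ¬freeze_account), but O(¬notify_appeal) is not derivable from the premises, so it does not yield O(¬freeze_account).
So O(¬freeze_account) is not derivable, and the apparent clash with O(freeze_account) does not arise.
A world satisfying every obligation exists (e.g. evacuate=false, file_permit=false, freeze_account=true, inspect_transcript=false, lower_boom=false, notify_appeal=true, reconcile_backup=false, reconcile_policy=true, review_directive=true, submit_dataset=true, waive_memo=false); no atom is both obligatory and forbidden, so the set is consistent.

Consistent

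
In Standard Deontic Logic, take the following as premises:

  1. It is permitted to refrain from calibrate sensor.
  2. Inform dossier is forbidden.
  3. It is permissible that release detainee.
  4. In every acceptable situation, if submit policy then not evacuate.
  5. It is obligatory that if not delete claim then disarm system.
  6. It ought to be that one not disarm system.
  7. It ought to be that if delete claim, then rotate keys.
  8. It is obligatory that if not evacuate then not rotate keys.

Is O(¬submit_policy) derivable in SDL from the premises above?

Premise 6 states O(¬disarm_system) outright.
Premise 5 is O(¬delete_claim → disarm_system); contrapositively O(¬disarm_system → delete_claim). Since O(¬disarm_system) holds, K gives O(delete_claim).
From O(delete_claim) and premise 7, O(delete_claim → rotate_keys), we obtain O(rotate_keys).
The contrapositive of premise 8 (O(¬evacuate → ¬rotate_keys)) is O(rotate_keys → evacuate), and O(rotate_keys) is already established, so O(evacuate).
Premise 4 is O(submit_policy → ¬evacuate); contrapositively O(evacuate → ¬submit_policy). Since O(evacuate) holds, K gives O(¬submit_policy).
Premises 1, 2, 3 do not contribute to this derivation.
So O(¬submit_policy) follows.

Yes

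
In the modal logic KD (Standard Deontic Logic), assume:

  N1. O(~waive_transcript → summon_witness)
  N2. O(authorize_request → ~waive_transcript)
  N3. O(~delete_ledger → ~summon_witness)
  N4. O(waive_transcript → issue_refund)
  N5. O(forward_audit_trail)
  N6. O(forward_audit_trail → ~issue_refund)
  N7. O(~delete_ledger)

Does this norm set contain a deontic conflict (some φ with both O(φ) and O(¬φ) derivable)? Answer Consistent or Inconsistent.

Premise 5 states O(forward_audit_trail) outright.
Applying K to premise 6 (O(forward_audit_trail → ~issue_refund)) and O(forward_audit_trail) yields O(~issue_refund).
Premise 4 is O(waive_transcript → issue_refund); contrapositively O(~issue_refund → ~waive_transcript). Since O(~issue_refund) holds, K gives O(~waive_transcript).
Applying K to premise 1 (O(~waive_transcript → summon_witness)) and O(~waive_transcript) yields O(summon_witness).
Premise 3 is O(~delete_ledger → ~summon_witness); contrapositively O(summon_witness → delete_ledger). Since O(summon_witness) holds, K gives O(delete_ledger).
Yet premise 7 states O(~delete_ledger).
We now have both O(delete_ledger) and O(~delete_ledger) — delete_ledger is simultaneously obligatory and forbidden, violating the D-axiom.

Inconsistent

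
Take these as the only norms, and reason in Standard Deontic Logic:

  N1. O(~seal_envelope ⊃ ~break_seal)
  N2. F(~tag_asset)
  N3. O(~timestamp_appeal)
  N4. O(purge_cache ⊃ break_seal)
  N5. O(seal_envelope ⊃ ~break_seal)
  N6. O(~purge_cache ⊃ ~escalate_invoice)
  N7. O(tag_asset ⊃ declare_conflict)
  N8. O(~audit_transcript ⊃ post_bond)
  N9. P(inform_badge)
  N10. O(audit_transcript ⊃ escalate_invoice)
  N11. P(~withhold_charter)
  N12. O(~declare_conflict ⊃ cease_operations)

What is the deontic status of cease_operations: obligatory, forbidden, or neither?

Premise 12 is O(~declare_conflict ⊃ cease_operations), but O(~declare_conflict) is not derivable from the premises, so it does not yield O(cease_operations).
No premise or chain of K-axiom applications forces O(cease_operations), and none forces O(~cease_operations). So cease_operations is neither obligatory nor forbidden under these norms.

Neither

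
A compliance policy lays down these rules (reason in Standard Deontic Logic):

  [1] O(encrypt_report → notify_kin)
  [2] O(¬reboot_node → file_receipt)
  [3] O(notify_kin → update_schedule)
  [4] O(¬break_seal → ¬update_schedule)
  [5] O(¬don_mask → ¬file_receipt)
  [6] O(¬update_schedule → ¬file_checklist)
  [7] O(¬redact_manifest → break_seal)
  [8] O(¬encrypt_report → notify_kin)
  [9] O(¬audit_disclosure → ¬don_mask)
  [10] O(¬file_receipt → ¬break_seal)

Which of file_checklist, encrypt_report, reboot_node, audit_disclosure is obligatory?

Premises 8 and 1 are O(¬encrypt_report → notify_kin) and O(encrypt_report → notify_kin); every ideal world satisfies ¬encrypt_report or encrypt_report, so in either case notify_kin holds — hence O(notify_kin).
With premise 3, O(notify_kin → update_schedule), the K-axiom yields O(update_schedule).
Premise 4, O(¬break_seal → ¬update_schedule), contraposes to O(update_schedule → break_seal); with O(update_schedule) we get O(break_seal).
Premise 10 is O(¬file_receipt → ¬break_seal); contrapositively O(break_seal → file_receipt). Since O(break_seal) holds, K gives O(file_receipt).
The contrapositive of premise 5 (O(¬don_mask → ¬file_receipt)) is O(file_receipt → don_mask), and O(file_receipt) is already established, so O(don_mask).
Premise 9, O(¬audit_disclosure → ¬don_mask), contraposes to O(don_mask → audit_disclosure); with O(don_mask) we get O(audit_disclosure).
So O(audit_disclosure) holds — audit_disclosure is obligatory. None of the other listed options is made obligatory by any chain of premises.

audit_disclosure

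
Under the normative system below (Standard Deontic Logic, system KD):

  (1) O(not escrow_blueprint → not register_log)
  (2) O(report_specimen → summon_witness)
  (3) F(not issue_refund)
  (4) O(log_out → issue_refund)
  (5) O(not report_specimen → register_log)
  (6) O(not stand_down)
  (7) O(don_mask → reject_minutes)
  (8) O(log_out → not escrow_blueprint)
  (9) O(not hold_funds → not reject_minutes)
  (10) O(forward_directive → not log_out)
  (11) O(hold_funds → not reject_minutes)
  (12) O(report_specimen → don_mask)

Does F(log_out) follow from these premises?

By case analysis on hold_funds: premise 11 gives O(hold_funds → not reject_minutes) and premise 9 gives O(not hold_funds → not reject_minutes), so O(not reject_minutes) either way.
Premise 7, O(don_mask → reject_minutes), contraposes to O(not reject_minutes → not don_mask); with O(not reject_minutes) we get O(not don_mask).
Premise 12, O(report_specimen → don_mask), contraposes to O(not don_mask → not report_specimen); with O(not don_mask) we get O(not report_specimen).
Applying K to premise 5 (O(not report_specimen → register_log)) and O(not report_specimen) yields O(register_log).
The contrapositive of premise 1 (O(not escrow_blueprint → not register_log)) is O(register_log → escrow_blueprint), and O(register_log) is already established, so O(escrow_blueprint).
Premise 8, O(log_out → not escrow_blueprint), contraposes to O(escrow_blueprint → not log_out); with O(escrow_blueprint) we get O(not log_out).
Premises 2, 3, 4, 6, 10 do not contribute to this derivation.
So O(not log_out) holds, i.e. F(log_out). The claim follows.

Yes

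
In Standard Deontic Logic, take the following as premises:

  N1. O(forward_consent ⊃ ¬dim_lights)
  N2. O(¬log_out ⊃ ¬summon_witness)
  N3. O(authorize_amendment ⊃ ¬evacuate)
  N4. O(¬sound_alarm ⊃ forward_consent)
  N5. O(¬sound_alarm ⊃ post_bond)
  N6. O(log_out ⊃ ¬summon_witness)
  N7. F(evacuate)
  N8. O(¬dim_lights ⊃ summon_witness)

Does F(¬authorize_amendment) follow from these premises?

Premise 3 is O(authorize_amendment ⊃ ¬evacuate); even if O(¬evacuate) held, inferring O(authorize_amendment) would be affirming the consequent — invalid.
No other premise forces O(authorize_amendment). An ideal world satisfying every premise can still have ¬authorize_amendment true, so F(¬authorize_amendment) is not derivable.

No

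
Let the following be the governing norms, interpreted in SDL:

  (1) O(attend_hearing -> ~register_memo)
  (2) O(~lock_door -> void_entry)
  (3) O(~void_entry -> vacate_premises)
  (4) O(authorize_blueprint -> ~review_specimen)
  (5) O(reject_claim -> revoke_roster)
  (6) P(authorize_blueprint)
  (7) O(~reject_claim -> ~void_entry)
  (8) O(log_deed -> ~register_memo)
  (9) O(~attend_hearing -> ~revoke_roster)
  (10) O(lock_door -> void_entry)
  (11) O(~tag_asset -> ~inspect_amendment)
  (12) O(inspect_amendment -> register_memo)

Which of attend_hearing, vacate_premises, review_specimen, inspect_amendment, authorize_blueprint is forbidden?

inspect_amendment

Premises 2 and 10 cover both cases: O(~lock_door -> void_entry) and O(lock_door -> void_entry). Since ~lock_door ∨ lock_door is a tautology, O(void_entry) follows.
Premise 7, O(~reject_claim -> ~void_entry), contraposes to O(void_entry -> reject_claim); with O(void_entry) we get O(reject_claim).
With premise 5, O(reject_claim -> revoke_roster), the K-axiom yields O(revoke_roster).
Premise 9, O(~attend_hearing -> ~revoke_roster), contraposes to O(revoke_roster -> attend_hearing); with O(revoke_roster) we get O(attend_hearing).
Applying K to premise 1 (O(attend_hearing -> ~register_memo)) and O(attend_hearing) yields O(~register_memo).
The contrapositive of premise 12 (O(inspect_amendment -> register_memo)) is O(~register_memo -> ~inspect_amendment), and O(~register_memo) is already established, so O(~inspect_amendment).
So O(~inspect_amendment) holds, i.e. inspect_amendment is forbidden. None of the other listed options is forbidden under the premises.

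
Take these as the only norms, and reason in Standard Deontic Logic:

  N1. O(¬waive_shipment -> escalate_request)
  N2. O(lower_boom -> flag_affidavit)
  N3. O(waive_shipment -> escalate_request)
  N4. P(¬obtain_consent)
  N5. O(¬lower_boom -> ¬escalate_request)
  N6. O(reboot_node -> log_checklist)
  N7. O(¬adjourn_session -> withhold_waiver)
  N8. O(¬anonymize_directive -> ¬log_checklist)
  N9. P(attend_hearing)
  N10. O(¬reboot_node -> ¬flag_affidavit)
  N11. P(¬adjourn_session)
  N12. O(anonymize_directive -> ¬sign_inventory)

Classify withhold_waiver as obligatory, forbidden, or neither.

Neither

Premise 7 is O(¬adjourn_session -> withhold_waiver), but O(¬adjourn_session) is not derivable from the premises (the permission P(¬adjourn_session) asserts only ¬O(adjourn_session), not O(¬adjourn_session)), so it does not yield O(withhold_waiver).
No premise or chain of K-axiom applications forces O(withhold_waiver), and none forces O(¬withhold_waiver). So withhold_waiver is neither obligatory nor forbidden under these norms.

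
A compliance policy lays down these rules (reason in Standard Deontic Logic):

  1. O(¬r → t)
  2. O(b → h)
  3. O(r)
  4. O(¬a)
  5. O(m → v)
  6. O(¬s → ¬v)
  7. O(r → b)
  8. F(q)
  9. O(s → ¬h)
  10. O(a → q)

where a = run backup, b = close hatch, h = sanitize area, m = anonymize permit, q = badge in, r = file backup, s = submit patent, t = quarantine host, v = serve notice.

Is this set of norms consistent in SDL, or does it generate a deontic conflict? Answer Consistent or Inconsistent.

Consistent

Premise 10 is O(a → q), but O(a) is not derivable from the premises, so it does not yield O(q).
So O(q) is not derivable, and the apparent clash with O(¬q) does not arise.
A world satisfying every obligation exists (e.g. a=false, b=true, h=true, m=false, q=false, r=true, s=false, t=false, v=false); no atom is both obligatory and forbidden, so the set is consistent.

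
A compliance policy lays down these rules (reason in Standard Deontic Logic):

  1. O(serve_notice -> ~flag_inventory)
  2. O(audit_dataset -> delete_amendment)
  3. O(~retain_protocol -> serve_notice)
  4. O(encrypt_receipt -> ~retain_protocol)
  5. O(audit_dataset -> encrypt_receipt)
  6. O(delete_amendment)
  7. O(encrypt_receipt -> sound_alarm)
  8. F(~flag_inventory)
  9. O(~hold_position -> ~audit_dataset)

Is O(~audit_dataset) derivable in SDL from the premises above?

Yes

Premise 8 is F(~flag_inventory), i.e. O(flag_inventory).
Premise 1 is O(serve_notice -> ~flag_inventory); contrapositively O(flag_inventory -> ~serve_notice). Since O(flag_inventory) holds, K gives O(~serve_notice).
The contrapositive of premise 3 (O(~retain_protocol -> serve_notice)) is O(~serve_notice -> retain_protocol), and O(~serve_notice) is already established, so O(retain_protocol).
Premise 4 is O(encrypt_receipt -> ~retain_protocol); contrapositively O(retain_protocol -> ~encrypt_receipt). Since O(retain_protocol) holds, K gives O(~encrypt_receipt).
The contrapositive of premise 5 (O(audit_dataset -> encrypt_receipt)) is O(~encrypt_receipt -> ~audit_dataset), and O(~encrypt_receipt) is already established, so O(~audit_dataset).
Premises 2, 6, 7, 9 do not contribute to this derivation.
So O(~audit_dataset) follows.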